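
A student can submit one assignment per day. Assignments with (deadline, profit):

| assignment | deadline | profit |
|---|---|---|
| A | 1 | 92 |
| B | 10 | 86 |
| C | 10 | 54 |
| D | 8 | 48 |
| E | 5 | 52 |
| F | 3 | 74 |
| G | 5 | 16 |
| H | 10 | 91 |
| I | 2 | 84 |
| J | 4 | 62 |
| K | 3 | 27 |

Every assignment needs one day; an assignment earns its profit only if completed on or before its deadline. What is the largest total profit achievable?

Sort by profit descending; place each in the latest free slot ≤ its deadline.
By profit: A(d1,92), H(d10,91), B(d10,86), I(d2,84), F(d3,74), J(d4,62), C(d10,54), E(d5,52), D(d8,48), K(d3,27), G(d5,16)
A→slot 1; H→slot 10; B→slot 9; I→slot 2; F→slot 3; J→slot 4; C→slot 8; E→slot 5; D→slot 7; K skipped; G skipped.
Profit = 92 + 84 + 74 + 62 + 52 + 48 + 54 + 86 + 91 = 643

643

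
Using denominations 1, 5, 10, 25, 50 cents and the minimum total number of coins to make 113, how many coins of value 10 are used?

1

Use the largest denomination that fits, subtract, and repeat.
113 = 2×50 + 1×10 + 3×1
Count of 10: 1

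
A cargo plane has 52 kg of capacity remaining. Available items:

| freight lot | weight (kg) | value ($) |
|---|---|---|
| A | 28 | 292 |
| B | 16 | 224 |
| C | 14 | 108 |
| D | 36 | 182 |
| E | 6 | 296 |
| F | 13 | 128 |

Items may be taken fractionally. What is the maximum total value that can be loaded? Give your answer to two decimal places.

831.69

Greedy by value/weight ratio, highest first.
Ratios (sorted): E 49.33, B 14.00, A 10.43, F 9.85, C 7.71, D 5.06
take E (6 @ 296); take B (16 @ 224); take A (28 @ 292); take 2/13 of F → 19.69. Capacity used 52/52.
Total value = 831.69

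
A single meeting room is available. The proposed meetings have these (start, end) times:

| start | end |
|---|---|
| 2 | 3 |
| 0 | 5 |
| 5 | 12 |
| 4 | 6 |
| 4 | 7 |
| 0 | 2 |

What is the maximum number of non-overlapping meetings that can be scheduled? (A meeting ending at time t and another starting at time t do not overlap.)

Sorted by end: (0,2)  (2,3)  (0,5)  (4,6)  (4,7)  (5,12)
take (0,2); take (2,3); take (4,6); skip (5,12).
Selected 3 meetings.

3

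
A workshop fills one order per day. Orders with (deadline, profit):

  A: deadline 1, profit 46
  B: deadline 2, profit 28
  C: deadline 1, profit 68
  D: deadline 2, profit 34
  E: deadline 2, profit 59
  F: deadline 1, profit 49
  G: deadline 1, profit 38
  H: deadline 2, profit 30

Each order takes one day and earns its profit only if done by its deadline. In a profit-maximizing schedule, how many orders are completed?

Take jobs in profit order; each goes to the latest open slot no later than its deadline.
By profit: C(d1,68), E(d2,59), F(d1,49), A(d1,46), G(d1,38), D(d2,34), H(d2,30), B(d2,28)
C→slot 1; E→slot 2; F skipped; A skipped; G skipped; D skipped; H skipped; B skipped.
2 of 8 scheduled.

2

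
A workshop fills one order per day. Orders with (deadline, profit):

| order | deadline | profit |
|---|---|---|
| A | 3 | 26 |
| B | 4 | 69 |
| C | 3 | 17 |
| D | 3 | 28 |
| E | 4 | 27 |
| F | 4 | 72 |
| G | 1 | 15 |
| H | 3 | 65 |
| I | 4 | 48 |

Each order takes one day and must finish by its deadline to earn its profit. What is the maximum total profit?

Take jobs in profit order; each goes to the latest open slot no later than its deadline.
By profit: F(d4,72), B(d4,69), H(d3,65), I(d4,48), D(d3,28), E(d4,27), A(d3,26), C(d3,17), G(d1,15)
F→slot 4; B→slot 3; H→slot 2; I→slot 1; D skipped; E skipped; A skipped; C skipped; G skipped.
Profit = 48 + 65 + 69 + 72 = 254

254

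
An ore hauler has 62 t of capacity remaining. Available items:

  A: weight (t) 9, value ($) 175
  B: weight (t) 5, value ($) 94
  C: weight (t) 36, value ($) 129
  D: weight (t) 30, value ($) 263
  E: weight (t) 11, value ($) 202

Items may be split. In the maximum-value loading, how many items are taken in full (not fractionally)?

Order: A (175/9=19.44) > B (94/5=18.80) > E (202/11=18.36) > D (263/30=8.77) > C (129/36=3.58)
Fill: take A (9 @ 175) → take B (5 @ 94) → take E (11 @ 202) → take D (30 @ 263) → take 7/36 of C → 25.08; 62/62 used.
4 item(s) taken whole; one partial (take 7/36 of C).

4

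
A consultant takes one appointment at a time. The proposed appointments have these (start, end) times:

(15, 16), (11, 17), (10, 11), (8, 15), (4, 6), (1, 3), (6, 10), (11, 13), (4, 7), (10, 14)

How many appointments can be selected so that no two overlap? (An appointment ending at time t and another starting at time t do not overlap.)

6

Sorted by end: (1,3)  (4,6)  (4,7)  (6,10)  (10,11)  (11,13)  (10,14)  (8,15)  (15,16)  (11,17)
take (1,3); take (4,6); skip (4,7); take (6,10); take (10,11); take (11,13); take (15,16); skip (11,17).
Selected 6 appointments.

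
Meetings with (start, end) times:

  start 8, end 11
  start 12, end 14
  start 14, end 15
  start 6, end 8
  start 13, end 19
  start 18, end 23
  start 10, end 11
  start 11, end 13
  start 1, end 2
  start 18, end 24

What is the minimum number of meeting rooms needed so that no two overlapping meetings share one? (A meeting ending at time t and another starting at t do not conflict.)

3

Events (time:±→running): 1:+→1 2:-→0 6:+→1 8:-→0 8:+→1 10:+→2 11:-→1 11:-→0 11:+→1 12:+→2 13:-→1 13:+→2 14:-→1 14:+→2 15:-→1 18:+→2 18:+→3 … peak 3.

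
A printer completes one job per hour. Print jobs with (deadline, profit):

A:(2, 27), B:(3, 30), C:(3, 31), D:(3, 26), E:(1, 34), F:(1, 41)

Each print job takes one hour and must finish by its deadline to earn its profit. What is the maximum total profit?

102

Profit order: F=41 E=34 C=31 B=30 A=27 D=26
Assign: F→slot 1, E skipped, C→slot 3, B→slot 2, A skipped, D skipped.
Slots: [1:F] [2:B] [3:C]
Profit = 41 + 30 + 31 = 102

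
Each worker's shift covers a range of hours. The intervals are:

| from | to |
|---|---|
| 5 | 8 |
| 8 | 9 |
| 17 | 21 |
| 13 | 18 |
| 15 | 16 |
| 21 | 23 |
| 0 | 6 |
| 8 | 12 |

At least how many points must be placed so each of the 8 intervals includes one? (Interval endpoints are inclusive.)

4

Process intervals by earliest right end; each time one isn't hit yet, stab at its right endpoint.
Sorted: [0,6] [5,8] [8,9] [8,12] [15,16] [13,18] [17,21] [21,23]
{[0,6],[5,8]} hit by 6; {[8,9],[8,12]} hit by 9; {[15,16],[13,18]} hit by 16; {[17,21],[21,23]} hit by 21.
Points: 6, 9, 16, 21 (4 total).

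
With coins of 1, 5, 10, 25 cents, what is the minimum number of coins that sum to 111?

6

Greedy: take as many of the largest coin as possible, then repeat with the remainder.
111 − 4×25→11 − 1×10→1 − 1×1→0
Total coins = 4 + 1 + 1 = 6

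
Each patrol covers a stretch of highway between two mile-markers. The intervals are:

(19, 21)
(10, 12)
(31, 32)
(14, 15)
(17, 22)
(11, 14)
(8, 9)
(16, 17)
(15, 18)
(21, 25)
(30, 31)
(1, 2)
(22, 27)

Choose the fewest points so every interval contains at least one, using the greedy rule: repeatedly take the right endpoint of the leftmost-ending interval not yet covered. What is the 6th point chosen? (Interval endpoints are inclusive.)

21

By right end: [1,2]  [8,9]  [10,12]  [11,14]  [14,15]  [16,17]  [15,18]  [19,21]  [17,22]  [21,25]  [22,27]  [30,31]  [31,32]
[1,2] uncovered → point at 2; [8,9] uncovered → point at 9; [10,12] uncovered → point at 12; [14,15] uncovered → point at 15; [16,17] uncovered → point at 17; [19,21] uncovered → point at 21; [22,27] uncovered → point at 27; [30,31] uncovered → point at 31.
Points: 2, 9, 12, 15, 17, 21, 27, 31 (8 total).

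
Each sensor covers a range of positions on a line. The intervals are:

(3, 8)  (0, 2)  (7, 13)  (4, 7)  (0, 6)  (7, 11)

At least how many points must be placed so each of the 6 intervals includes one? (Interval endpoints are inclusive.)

By right end: [0,2]  [0,6]  [4,7]  [3,8]  [7,11]  [7,13]
[0,2] uncovered → point at 2; [4,7] uncovered → point at 7.
Points: 2, 7 (2 total).

2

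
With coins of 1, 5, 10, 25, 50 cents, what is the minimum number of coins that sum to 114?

Greedy: take as many of the largest coin as possible, then repeat with the remainder.
114 − 2×50→14 − 1×10→4 − 4×1→0
Total coins = 2 + 1 + 4 = 7

7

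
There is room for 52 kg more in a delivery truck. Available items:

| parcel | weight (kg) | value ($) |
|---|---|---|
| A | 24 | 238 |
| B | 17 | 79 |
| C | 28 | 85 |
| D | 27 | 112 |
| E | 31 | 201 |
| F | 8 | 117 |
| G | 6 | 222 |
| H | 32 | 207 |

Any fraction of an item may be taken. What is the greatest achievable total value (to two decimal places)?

Sort by value per unit weight and fill in that order.
Order: G (222/6=37.00) > F (117/8=14.62) > A (238/24=9.92) > E (201/31=6.48) > H (207/32=6.47) > B (79/17=4.65) > D (112/27=4.15) > C (85/28=3.04)
Fill: take G (6 @ 222) → take F (8 @ 117) → take A (24 @ 238) → take 14/31 of E → 90.77; 52/52 used.
Total value = 667.77

667.77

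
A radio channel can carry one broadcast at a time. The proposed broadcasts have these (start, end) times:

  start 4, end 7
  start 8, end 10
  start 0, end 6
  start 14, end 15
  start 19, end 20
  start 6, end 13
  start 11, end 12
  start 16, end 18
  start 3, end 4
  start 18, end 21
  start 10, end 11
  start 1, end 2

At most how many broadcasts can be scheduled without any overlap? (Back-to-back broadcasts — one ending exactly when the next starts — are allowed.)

Greedy by earliest finish: after sorting by end time, pick each interval compatible with the last pick.
By end time: (1,2), (3,4), (0,6), (4,7), (8,10), (10,11), (11,12), (6,13), (14,15), (16,18), (19,20), (18,21).
Pick (1,2); next start ≥ 2 → (3,4); next start ≥ 4 → (4,7); next start ≥ 7 → (8,10); next start ≥ 10 → (10,11); next start ≥ 11 → (11,12); next start ≥ 12 → (14,15); next start ≥ 15 → (16,18); next start ≥ 18 → (19,20).
Selected 9 broadcasts.

9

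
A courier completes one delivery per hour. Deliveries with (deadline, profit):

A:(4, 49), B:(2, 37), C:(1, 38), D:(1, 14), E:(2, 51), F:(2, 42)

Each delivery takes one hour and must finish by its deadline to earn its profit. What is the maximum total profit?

142

Take jobs in profit order; each goes to the latest open slot no later than its deadline.
By profit: E(d2,51), A(d4,49), F(d2,42), C(d1,38), B(d2,37), D(d1,14)
E→slot 2; A→slot 4; F→slot 1; C skipped; B skipped; D skipped.
Profit = 42 + 51 + 49 = 142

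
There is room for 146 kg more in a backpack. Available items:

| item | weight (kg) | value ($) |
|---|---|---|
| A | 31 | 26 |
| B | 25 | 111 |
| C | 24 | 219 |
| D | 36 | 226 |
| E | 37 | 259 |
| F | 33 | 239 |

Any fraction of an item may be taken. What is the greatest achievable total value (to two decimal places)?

Order: C (219/24=9.12) > F (239/33=7.24) > E (259/37=7.00) > D (226/36=6.28) > B (111/25=4.44) > A (26/31=0.84)
Fill: take C (24 @ 219) → take F (33 @ 239) → take E (37 @ 259) → take D (36 @ 226) → take 16/25 of B → 71.04; 146/146 used.
Total value = 1014.04

1014.04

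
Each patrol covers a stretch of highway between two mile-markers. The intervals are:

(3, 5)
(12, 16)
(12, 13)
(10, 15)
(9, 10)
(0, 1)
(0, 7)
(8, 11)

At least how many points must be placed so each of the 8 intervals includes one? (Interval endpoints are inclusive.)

4

Sort by right endpoint; whenever an interval is uncovered, place a point at its right end.
Sorted: [0,1] [3,5] [0,7] [9,10] [8,11] [12,13] [10,15] [12,16]
{[0,1]} hit by 1; {[3,5],[0,7]} hit by 5; {[9,10],[8,11]} hit by 10; {[12,13],[10,15],[12,16]} hit by 13.
Points: 1, 5, 10, 13 (4 total).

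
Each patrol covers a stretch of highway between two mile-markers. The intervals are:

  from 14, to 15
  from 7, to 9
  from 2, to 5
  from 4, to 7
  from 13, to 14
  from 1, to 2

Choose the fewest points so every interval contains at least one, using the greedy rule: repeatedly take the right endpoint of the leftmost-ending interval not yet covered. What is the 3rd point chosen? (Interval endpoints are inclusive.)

Sort by right endpoint; whenever an interval is uncovered, place a point at its right end.
Sorted: [1,2] [2,5] [4,7] [7,9] [13,14] [14,15]
{[1,2],[2,5]} hit by 2; {[4,7],[7,9]} hit by 7; {[13,14],[14,15]} hit by 14.
Points: 2, 7, 14 (3 total).

14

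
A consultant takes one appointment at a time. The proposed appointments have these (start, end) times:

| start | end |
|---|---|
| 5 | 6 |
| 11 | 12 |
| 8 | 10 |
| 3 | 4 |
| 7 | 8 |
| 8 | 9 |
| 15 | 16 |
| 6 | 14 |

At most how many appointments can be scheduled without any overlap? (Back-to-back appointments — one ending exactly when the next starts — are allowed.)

6

Greedy by earliest finish: after sorting by end time, pick each interval compatible with the last pick.
By end time: (3,4), (5,6), (7,8), (8,9), (8,10), (11,12), (6,14), (15,16).
Pick (3,4); next start ≥ 4 → (5,6); next start ≥ 6 → (7,8); next start ≥ 8 → (8,9); next start ≥ 9 → (11,12); next start ≥ 12 → (15,16).
Selected 6 appointments.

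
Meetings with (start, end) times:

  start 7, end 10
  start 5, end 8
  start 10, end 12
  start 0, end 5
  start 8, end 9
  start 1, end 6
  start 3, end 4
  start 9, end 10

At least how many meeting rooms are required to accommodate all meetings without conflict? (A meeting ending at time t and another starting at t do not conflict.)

3

Count concurrent intervals with a sweep; the peak is the room count.
starts: [0, 1, 3, 5, 7, 8, 9, 10]
ends:   [4, 5, 6, 8, 9, 10, 10, 12]
s0→1 s1→2 s3→3  — peak 3.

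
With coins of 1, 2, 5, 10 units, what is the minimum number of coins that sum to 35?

Greedy: take as many of the largest coin as possible, then repeat with the remainder.
35 − 3×10→5 − 1×5→0
Total coins = 3 + 1 = 4

4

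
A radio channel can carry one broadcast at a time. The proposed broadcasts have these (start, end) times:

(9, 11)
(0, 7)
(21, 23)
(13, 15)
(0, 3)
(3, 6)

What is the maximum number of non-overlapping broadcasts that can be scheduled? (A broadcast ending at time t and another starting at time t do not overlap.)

5

Sort by end time and greedily take each interval whose start is ≥ the last chosen end.
By end time: (0,3), (3,6), (0,7), (9,11), (13,15), (21,23).
Pick (0,3); next start ≥ 3 → (3,6); next start ≥ 6 → (9,11); next start ≥ 11 → (13,15); next start ≥ 15 → (21,23).
Selected 5 broadcasts.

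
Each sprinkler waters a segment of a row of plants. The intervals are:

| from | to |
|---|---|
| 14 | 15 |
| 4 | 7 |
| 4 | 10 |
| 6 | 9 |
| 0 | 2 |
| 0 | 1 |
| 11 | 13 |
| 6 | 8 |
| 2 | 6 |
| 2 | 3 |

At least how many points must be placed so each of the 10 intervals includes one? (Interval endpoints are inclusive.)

Sort by right endpoint; whenever an interval is uncovered, place a point at its right end.
By right end: [0,1]  [0,2]  [2,3]  [2,6]  [4,7]  [6,8]  [6,9]  [4,10]  [11,13]  [14,15]
[0,1] uncovered → point at 1; [2,3] uncovered → point at 3; [4,7] uncovered → point at 7; [11,13] uncovered → point at 13; [14,15] uncovered → point at 15.
Points: 1, 3, 7, 13, 15 (5 total).

5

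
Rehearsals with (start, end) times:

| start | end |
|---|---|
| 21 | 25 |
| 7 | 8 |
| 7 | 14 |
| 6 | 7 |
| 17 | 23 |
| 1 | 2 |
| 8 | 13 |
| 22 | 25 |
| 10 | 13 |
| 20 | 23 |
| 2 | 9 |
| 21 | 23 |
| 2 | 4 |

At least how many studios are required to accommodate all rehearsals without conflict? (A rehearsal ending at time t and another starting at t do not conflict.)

Events (time:±→running): 1:+→1 2:-→0 2:+→1 2:+→2 4:-→1 6:+→2 7:-→1 7:+→2 7:+→3 8:-→2 8:+→3 9:-→2 10:+→3 13:-→2 13:-→1 14:-→0 17:+→1 20:+→2 21:+→3 21:+→4 22:+→5 … peak 5.

5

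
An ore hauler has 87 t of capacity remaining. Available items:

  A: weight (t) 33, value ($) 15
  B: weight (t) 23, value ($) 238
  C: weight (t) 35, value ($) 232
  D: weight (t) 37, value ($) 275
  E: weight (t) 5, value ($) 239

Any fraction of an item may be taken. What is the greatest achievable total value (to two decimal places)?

897.83

Sort by value per unit weight and fill in that order.
Ratios (sorted): E 47.80, B 10.35, D 7.43, C 6.63, A 0.45
take E (5 @ 239); take B (23 @ 238); take D (37 @ 275); take 22/35 of C → 145.83. Capacity used 87/87.
Total value = 897.83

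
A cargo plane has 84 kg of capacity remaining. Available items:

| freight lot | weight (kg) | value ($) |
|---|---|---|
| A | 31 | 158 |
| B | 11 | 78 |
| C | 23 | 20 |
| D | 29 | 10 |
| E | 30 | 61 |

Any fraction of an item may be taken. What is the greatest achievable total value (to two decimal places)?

307.43

Ratios (sorted): B 7.09, A 5.10, E 2.03, C 0.87, D 0.34
take B (11 @ 78); take A (31 @ 158); take E (30 @ 61); take 12/23 of C → 10.43. Capacity used 84/84.
Total value = 307.43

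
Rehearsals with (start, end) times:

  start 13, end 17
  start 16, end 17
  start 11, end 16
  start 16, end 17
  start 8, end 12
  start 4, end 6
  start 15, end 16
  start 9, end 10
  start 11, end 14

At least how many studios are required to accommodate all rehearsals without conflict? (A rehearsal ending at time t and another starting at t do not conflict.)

starts: [4, 8, 9, 11, 11, 13, 15, 16, 16]
ends:   [6, 10, 12, 14, 16, 16, 17, 17, 17]
s4→1 e6→0 s8→1 s9→2 e10→1 s11→2 s11→3  — peak 3.

3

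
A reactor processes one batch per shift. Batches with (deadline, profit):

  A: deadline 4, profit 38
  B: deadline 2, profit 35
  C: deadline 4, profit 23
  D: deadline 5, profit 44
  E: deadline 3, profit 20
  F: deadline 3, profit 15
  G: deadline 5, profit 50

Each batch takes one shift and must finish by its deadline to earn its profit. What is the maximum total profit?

190

Profit order: G=50 D=44 A=38 B=35 C=23 E=20 F=15
Assign: G→slot 5, D→slot 4, A→slot 3, B→slot 2, C→slot 1, E skipped, F skipped.
Slots: [1:C] [2:B] [3:A] [4:D] [5:G]
Profit = 23 + 35 + 38 + 44 + 50 = 190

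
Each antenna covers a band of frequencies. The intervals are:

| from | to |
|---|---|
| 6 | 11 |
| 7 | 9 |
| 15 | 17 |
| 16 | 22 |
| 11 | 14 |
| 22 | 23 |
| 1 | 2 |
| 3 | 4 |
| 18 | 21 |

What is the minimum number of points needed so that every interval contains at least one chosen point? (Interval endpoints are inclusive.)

7

Sort by right endpoint; whenever an interval is uncovered, place a point at its right end.
By right end: [1,2]  [3,4]  [7,9]  [6,11]  [11,14]  [15,17]  [18,21]  [16,22]  [22,23]
[1,2] uncovered → point at 2; [3,4] uncovered → point at 4; [7,9] uncovered → point at 9; [11,14] uncovered → point at 14; [15,17] uncovered → point at 17; [18,21] uncovered → point at 21; [22,23] uncovered → point at 23.
Points: 2, 4, 9, 14, 17, 21, 23 (7 total).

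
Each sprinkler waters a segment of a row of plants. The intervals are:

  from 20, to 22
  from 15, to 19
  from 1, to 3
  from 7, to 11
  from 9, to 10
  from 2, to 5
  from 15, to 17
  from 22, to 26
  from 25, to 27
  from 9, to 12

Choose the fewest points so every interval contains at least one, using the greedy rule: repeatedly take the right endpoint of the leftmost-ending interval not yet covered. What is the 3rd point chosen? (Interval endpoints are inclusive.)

17

Sort by right endpoint; whenever an interval is uncovered, place a point at its right end.
Sorted: [1,3] [2,5] [9,10] [7,11] [9,12] [15,17] [15,19] [20,22] [22,26] [25,27]
{[1,3],[2,5]} hit by 3; {[9,10],[7,11],[9,12]} hit by 10; {[15,17],[15,19]} hit by 17; {[20,22],[22,26]} hit by 22; {[25,27]} hit by 27.
Points: 3, 10, 17, 22, 27 (5 total).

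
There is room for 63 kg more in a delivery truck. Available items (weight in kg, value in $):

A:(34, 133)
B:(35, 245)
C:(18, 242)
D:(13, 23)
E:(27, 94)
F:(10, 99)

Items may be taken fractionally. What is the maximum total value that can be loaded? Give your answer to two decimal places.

Sort by value per unit weight and fill in that order.
Order: C (242/18=13.44) > F (99/10=9.90) > B (245/35=7.00) > A (133/34=3.91) > E (94/27=3.48) > D (23/13=1.77)
Fill: take C (18 @ 242) → take F (10 @ 99) → take B (35 @ 245); 63/63 used.
Total value = 586.00

586.00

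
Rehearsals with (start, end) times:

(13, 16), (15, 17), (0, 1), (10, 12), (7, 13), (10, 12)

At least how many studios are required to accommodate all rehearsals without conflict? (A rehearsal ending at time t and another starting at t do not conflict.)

3

Events (time:±→running): 0:+→1 1:-→0 7:+→1 10:+→2 10:+→3 … peak 3.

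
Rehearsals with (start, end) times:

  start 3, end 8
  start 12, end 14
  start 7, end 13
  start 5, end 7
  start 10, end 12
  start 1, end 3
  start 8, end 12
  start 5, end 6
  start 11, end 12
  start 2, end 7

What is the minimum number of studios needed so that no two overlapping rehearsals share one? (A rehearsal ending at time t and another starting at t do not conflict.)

Events (time:±→running): 1:+→1 2:+→2 3:-→1 3:+→2 5:+→3 5:+→4 … peak 4.

4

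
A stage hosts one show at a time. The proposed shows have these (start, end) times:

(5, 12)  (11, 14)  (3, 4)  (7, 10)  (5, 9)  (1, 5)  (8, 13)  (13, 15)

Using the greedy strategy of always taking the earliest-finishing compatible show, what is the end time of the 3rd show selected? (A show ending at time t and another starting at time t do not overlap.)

14

Sorted by end: (3,4)  (1,5)  (5,9)  (7,10)  (5,12)  (8,13)  (11,14)  (13,15)
take (3,4); take (5,9); take (11,14).
Selected: (3,4) (5,9) (11,14)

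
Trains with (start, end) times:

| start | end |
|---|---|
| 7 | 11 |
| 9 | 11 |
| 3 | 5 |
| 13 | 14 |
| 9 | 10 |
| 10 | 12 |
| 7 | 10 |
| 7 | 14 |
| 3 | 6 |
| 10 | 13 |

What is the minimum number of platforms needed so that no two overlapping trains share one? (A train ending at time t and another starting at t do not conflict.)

5

The answer is the maximum number of intervals overlapping at any instant.
starts: [3, 3, 7, 7, 7, 9, 9, 10, 10, 13]
ends:   [5, 6, 10, 10, 11, 11, 12, 13, 14, 14]
s3→1 s3→2 e5→1 e6→0 s7→1 s7→2 s7→3 s9→4 s9→5  — peak 5.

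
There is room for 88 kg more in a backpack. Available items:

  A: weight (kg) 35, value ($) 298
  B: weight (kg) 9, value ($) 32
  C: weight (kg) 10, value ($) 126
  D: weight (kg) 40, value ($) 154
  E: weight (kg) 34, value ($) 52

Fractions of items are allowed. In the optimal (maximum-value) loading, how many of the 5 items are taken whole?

Sort by value per unit weight and fill in that order.
Ratios (sorted): C 12.60, A 8.51, D 3.85, B 3.56, E 1.53
take C (10 @ 126); take A (35 @ 298); take D (40 @ 154); take 3/9 of B → 10.67. Capacity used 88/88.
3 item(s) taken whole; one partial (take 3/9 of B).

3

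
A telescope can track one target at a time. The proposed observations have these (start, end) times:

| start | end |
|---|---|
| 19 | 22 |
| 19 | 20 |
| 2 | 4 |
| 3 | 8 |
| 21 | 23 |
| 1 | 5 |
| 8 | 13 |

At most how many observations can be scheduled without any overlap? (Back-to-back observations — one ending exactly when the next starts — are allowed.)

Sort by end time and greedily take each interval whose start is ≥ the last chosen end.
By end time: (2,4), (1,5), (3,8), (8,13), (19,20), (19,22), (21,23).
Pick (2,4); next start ≥ 4 → (8,13); next start ≥ 13 → (19,20); next start ≥ 20 → (21,23).
Selected 4 observations.

4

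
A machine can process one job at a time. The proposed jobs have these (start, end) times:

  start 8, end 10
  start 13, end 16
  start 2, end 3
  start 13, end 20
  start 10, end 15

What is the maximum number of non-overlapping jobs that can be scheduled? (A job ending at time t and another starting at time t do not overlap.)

3

Sort by end time and greedily take each interval whose start is ≥ the last chosen end.
By end time: (2,3), (8,10), (10,15), (13,16), (13,20).
Pick (2,3); next start ≥ 3 → (8,10); next start ≥ 10 → (10,15).
Selected 3 jobs.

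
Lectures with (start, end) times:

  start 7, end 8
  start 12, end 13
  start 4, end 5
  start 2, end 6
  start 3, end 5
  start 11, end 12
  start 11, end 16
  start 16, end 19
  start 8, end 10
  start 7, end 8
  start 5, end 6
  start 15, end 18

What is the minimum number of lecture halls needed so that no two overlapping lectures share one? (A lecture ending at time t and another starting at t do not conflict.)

3

starts: [2, 3, 4, 5, 7, 7, 8, 11, 11, 12, 15, 16]
ends:   [5, 5, 6, 6, 8, 8, 10, 12, 13, 16, 18, 19]
s2→1 s3→2 s4→3  — peak 3.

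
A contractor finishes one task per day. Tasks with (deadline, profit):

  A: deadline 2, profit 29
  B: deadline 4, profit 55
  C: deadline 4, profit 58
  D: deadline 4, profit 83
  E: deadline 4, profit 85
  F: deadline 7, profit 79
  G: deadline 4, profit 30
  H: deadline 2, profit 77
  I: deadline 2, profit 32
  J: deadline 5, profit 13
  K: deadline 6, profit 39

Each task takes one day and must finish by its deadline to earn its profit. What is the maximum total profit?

Take jobs in profit order; each goes to the latest open slot no later than its deadline.
Profit order: E=85 D=83 F=79 H=77 C=58 B=55 K=39 I=32 G=30 A=29 J=13
Assign: E→slot 4, D→slot 3, F→slot 7, H→slot 2, C→slot 1, B skipped, K→slot 6, I skipped, G skipped, A skipped, J→slot 5.
Slots: [1:C] [2:H] [3:D] [4:E] [5:J] [6:K] [7:F]
Profit = 58 + 77 + 83 + 85 + 13 + 39 + 79 = 434

434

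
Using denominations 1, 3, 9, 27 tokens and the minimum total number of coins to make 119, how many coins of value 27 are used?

4

119 − 4×27→11 − 1×9→2 − 2×1→0
Count of 27: 4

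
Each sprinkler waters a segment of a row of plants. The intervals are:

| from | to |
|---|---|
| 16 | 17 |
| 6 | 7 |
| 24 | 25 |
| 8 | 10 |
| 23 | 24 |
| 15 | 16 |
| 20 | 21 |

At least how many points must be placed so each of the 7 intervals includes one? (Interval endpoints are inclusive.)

Sorted: [6,7] [8,10] [15,16] [16,17] [20,21] [23,24] [24,25]
{[6,7]} hit by 7; {[8,10]} hit by 10; {[15,16],[16,17]} hit by 16; {[20,21]} hit by 21; {[23,24],[24,25]} hit by 24.
Points: 7, 10, 16, 21, 24 (5 total).

5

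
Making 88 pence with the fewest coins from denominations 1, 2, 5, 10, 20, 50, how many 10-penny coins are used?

1

88 = 1×50 + 1×20 + 1×10 + 1×5 + 1×2 + 1×1
Count of 10: 1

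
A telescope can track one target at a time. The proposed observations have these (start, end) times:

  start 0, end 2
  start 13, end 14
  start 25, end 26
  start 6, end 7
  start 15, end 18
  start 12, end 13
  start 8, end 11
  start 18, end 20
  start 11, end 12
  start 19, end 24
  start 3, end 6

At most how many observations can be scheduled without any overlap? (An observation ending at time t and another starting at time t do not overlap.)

10

Sort by end time and greedily take each interval whose start is ≥ the last chosen end.
By end time: (0,2), (3,6), (6,7), (8,11), (11,12), (12,13), (13,14), (15,18), (18,20), (19,24), (25,26).
Pick (0,2); next start ≥ 2 → (3,6); next start ≥ 6 → (6,7); next start ≥ 7 → (8,11); next start ≥ 11 → (11,12); next start ≥ 12 → (12,13); next start ≥ 13 → (13,14); next start ≥ 14 → (15,18); next start ≥ 18 → (18,20); next start ≥ 20 → (25,26).
Selected 10 observations.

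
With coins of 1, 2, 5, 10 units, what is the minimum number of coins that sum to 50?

50 − 5×10→0
Total coins = 5 = 5

5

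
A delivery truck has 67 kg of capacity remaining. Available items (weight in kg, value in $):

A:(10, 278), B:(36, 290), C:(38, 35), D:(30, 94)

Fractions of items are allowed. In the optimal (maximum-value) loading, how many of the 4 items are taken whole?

Ratios (sorted): A 27.80, B 8.06, D 3.13, C 0.92
take A (10 @ 278); take B (36 @ 290); take 21/30 of D → 65.80. Capacity used 67/67.
2 item(s) taken whole; one partial (take 21/30 of D).

2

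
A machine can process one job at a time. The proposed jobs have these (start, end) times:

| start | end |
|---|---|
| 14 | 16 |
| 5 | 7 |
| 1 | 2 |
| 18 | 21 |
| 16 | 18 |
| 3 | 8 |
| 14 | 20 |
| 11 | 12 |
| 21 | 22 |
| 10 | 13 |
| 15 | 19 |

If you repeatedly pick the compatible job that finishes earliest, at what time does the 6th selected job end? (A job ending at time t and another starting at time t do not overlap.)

Sort by end time and greedily take each interval whose start is ≥ the last chosen end.
By end time: (1,2), (5,7), (3,8), (11,12), (10,13), (14,16), (16,18), (15,19), (14,20), (18,21), (21,22).
Pick (1,2); next start ≥ 2 → (5,7); next start ≥ 7 → (11,12); next start ≥ 12 → (14,16); next start ≥ 16 → (16,18); next start ≥ 18 → (18,21); next start ≥ 21 → (21,22).
Selected: (1,2) (5,7) (11,12) (14,16) (16,18) (18,21) (21,22)

21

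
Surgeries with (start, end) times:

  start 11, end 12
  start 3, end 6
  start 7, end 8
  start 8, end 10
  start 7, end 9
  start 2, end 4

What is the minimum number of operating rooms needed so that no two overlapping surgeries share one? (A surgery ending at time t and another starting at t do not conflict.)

2

Count concurrent intervals with a sweep; the peak is the room count.
starts: [2, 3, 7, 7, 8, 11]
ends:   [4, 6, 8, 9, 10, 12]
s2→1 s3→2  — peak 2.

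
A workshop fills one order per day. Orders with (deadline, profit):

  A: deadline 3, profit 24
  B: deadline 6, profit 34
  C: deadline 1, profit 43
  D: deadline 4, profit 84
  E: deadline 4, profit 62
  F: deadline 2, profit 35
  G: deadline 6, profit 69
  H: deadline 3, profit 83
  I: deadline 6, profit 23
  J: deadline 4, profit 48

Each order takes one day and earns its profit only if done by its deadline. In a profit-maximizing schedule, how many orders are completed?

Sort by profit descending; place each in the latest free slot ≤ its deadline.
Profit order: D=84 H=83 G=69 E=62 J=48 C=43 F=35 B=34 A=24 I=23
Assign: D→slot 4, H→slot 3, G→slot 6, E→slot 2, J→slot 1, C skipped, F skipped, B→slot 5, A skipped, I skipped.
Slots: [1:J] [2:E] [3:H] [4:D] [5:B] [6:G]
6 of 10 scheduled.

6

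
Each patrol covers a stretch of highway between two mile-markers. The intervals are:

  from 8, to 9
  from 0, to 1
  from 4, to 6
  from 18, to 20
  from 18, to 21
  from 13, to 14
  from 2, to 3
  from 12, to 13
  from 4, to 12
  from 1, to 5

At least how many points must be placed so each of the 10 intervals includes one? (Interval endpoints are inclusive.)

6

By right end: [0,1]  [2,3]  [1,5]  [4,6]  [8,9]  [4,12]  [12,13]  [13,14]  [18,20]  [18,21]
[0,1] uncovered → point at 1; [2,3] uncovered → point at 3; [4,6] uncovered → point at 6; [8,9] uncovered → point at 9; [12,13] uncovered → point at 13; [18,20] uncovered → point at 20.
Points: 1, 3, 6, 9, 13, 20 (6 total).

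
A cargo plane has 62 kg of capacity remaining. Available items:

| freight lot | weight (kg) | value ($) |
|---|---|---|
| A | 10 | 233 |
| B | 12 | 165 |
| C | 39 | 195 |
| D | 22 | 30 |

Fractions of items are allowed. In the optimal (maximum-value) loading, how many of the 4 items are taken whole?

3

Ratios (sorted): A 23.30, B 13.75, C 5.00, D 1.36
take A (10 @ 233); take B (12 @ 165); take C (39 @ 195); take 1/22 of D → 1.36. Capacity used 62/62.
3 item(s) taken whole; one partial (take 1/22 of D).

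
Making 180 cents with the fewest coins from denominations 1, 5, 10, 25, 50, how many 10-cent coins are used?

0

Greedy: take as many of the largest coin as possible, then repeat with the remainder.
180 − 3×50→30 − 1×25→5 − 1×5→0
Count of 10: 0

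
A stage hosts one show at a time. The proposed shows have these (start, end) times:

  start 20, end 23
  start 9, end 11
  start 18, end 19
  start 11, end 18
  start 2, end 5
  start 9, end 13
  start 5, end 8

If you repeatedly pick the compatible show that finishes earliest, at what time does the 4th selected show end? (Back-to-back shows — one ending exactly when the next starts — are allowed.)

Order by finish time; keep every interval that doesn't clash with the previous kept one.
By end time: (2,5), (5,8), (9,11), (9,13), (11,18), (18,19), (20,23).
Pick (2,5); next start ≥ 5 → (5,8); next start ≥ 8 → (9,11); next start ≥ 11 → (11,18); next start ≥ 18 → (18,19); next start ≥ 19 → (20,23).
Selected: (2,5) (5,8) (9,11) (11,18) (18,19) (20,23)

18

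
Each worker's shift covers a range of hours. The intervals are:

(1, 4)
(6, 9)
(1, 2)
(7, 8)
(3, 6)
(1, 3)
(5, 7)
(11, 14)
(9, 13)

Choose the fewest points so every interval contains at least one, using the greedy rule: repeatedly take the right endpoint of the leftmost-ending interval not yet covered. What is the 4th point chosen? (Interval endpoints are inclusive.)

13

Sort by right endpoint; whenever an interval is uncovered, place a point at its right end.
By right end: [1,2]  [1,3]  [1,4]  [3,6]  [5,7]  [7,8]  [6,9]  [9,13]  [11,14]
[1,2] uncovered → point at 2; [3,6] uncovered → point at 6; [7,8] uncovered → point at 8; [9,13] uncovered → point at 13.
Points: 2, 6, 8, 13 (4 total).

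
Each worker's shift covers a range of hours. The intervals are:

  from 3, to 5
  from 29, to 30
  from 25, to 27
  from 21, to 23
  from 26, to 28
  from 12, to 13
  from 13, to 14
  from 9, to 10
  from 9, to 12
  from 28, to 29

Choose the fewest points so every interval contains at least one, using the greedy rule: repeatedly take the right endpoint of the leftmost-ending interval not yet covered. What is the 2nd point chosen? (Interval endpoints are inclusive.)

10

Process intervals by earliest right end; each time one isn't hit yet, stab at its right endpoint.
By right end: [3,5]  [9,10]  [9,12]  [12,13]  [13,14]  [21,23]  [25,27]  [26,28]  [28,29]  [29,30]
[3,5] uncovered → point at 5; [9,10] uncovered → point at 10; [12,13] uncovered → point at 13; [21,23] uncovered → point at 23; [25,27] uncovered → point at 27; [28,29] uncovered → point at 29.
Points: 5, 10, 13, 23, 27, 29 (6 total).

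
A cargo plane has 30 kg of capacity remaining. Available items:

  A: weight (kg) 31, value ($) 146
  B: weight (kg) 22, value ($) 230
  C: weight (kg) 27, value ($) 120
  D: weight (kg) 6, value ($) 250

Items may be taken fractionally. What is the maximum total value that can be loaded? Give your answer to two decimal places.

489.42

Greedy by value/weight ratio, highest first.
Order: D (250/6=41.67) > B (230/22=10.45) > A (146/31=4.71) > C (120/27=4.44)
Fill: take D (6 @ 250) → take B (22 @ 230) → take 2/31 of A → 9.42; 30/30 used.
Total value = 489.42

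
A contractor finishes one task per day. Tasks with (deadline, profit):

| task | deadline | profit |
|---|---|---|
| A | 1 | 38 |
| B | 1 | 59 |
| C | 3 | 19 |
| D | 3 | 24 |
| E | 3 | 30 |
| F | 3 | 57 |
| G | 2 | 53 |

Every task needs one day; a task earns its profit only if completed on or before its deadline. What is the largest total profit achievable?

Take jobs in profit order; each goes to the latest open slot no later than its deadline.
By profit: B(d1,59), F(d3,57), G(d2,53), A(d1,38), E(d3,30), D(d3,24), C(d3,19)
B→slot 1; F→slot 3; G→slot 2; A skipped; E skipped; D skipped; C skipped.
Profit = 59 + 53 + 57 = 169

169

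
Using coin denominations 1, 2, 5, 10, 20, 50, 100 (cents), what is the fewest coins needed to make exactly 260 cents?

260 = 2×100 + 1×50 + 1×10
Total coins = 2 + 1 + 1 = 4

4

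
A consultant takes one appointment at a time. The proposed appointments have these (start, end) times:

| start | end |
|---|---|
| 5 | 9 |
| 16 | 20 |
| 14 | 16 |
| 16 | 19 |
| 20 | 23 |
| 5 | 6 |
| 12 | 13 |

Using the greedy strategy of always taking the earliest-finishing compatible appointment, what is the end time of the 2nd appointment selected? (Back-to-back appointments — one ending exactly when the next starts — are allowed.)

13

Order by finish time; keep every interval that doesn't clash with the previous kept one.
By end time: (5,6), (5,9), (12,13), (14,16), (16,19), (16,20), (20,23).
Pick (5,6); next start ≥ 6 → (12,13); next start ≥ 13 → (14,16); next start ≥ 16 → (16,19); next start ≥ 19 → (20,23).
Selected: (5,6) (12,13) (14,16) (16,19) (20,23)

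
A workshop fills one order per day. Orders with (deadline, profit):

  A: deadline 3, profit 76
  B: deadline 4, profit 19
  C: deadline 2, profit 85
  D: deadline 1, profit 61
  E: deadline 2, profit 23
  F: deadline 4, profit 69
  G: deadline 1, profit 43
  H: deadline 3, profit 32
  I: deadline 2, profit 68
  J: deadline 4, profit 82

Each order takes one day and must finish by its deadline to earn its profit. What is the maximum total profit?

Take jobs in profit order; each goes to the latest open slot no later than its deadline.
By profit: C(d2,85), J(d4,82), A(d3,76), F(d4,69), I(d2,68), D(d1,61), G(d1,43), H(d3,32), E(d2,23), B(d4,19)
C→slot 2; J→slot 4; A→slot 3; F→slot 1; I skipped; D skipped; G skipped; H skipped; E skipped; B skipped.
Profit = 69 + 85 + 76 + 82 = 312

312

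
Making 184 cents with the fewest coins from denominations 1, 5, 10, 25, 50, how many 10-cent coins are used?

0

184 − 3×50→34 − 1×25→9 − 1×5→4 − 4×1→0
Count of 10: 0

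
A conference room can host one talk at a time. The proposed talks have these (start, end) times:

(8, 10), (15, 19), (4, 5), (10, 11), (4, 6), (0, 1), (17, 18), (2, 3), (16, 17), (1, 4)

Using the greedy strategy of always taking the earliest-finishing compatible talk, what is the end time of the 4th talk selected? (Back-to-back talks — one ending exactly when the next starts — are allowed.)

10

Order by finish time; keep every interval that doesn't clash with the previous kept one.
Sorted by end: (0,1)  (2,3)  (1,4)  (4,5)  (4,6)  (8,10)  (10,11)  (16,17)  (17,18)  (15,19)
take (0,1); take (2,3); take (4,5); skip (4,6); take (8,10); take (10,11); take (16,17); take (17,18).
Selected: (0,1) (2,3) (4,5) (8,10) (10,11) (16,17) (17,18)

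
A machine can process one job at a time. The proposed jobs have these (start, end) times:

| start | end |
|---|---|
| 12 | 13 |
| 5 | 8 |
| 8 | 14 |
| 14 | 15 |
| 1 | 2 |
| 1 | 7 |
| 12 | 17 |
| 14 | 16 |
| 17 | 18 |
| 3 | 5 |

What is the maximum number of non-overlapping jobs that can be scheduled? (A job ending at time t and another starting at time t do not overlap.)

6

By end time: (1,2), (3,5), (1,7), (5,8), (12,13), (8,14), (14,15), (14,16), (12,17), (17,18).
Pick (1,2); next start ≥ 2 → (3,5); next start ≥ 5 → (5,8); next start ≥ 8 → (12,13); next start ≥ 13 → (14,15); next start ≥ 15 → (17,18).
Selected 6 jobs.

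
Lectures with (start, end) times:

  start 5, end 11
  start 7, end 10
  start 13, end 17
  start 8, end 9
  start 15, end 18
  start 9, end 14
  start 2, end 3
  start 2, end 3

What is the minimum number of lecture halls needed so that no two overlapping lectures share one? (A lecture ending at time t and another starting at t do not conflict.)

The answer is the maximum number of intervals overlapping at any instant.
Events (time:±→running): 2:+→1 2:+→2 3:-→1 3:-→0 5:+→1 7:+→2 8:+→3 … peak 3.

3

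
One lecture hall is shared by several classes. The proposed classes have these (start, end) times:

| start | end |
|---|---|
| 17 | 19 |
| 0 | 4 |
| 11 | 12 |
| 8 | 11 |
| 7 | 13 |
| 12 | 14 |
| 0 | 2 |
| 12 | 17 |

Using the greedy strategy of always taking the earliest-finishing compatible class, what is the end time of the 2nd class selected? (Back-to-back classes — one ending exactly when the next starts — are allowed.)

Sorted by end: (0,2)  (0,4)  (8,11)  (11,12)  (7,13)  (12,14)  (12,17)  (17,19)
take (0,2); take (8,11); take (11,12); take (12,14); skip (12,17); take (17,19).
Selected: (0,2) (8,11) (11,12) (12,14) (17,19)

11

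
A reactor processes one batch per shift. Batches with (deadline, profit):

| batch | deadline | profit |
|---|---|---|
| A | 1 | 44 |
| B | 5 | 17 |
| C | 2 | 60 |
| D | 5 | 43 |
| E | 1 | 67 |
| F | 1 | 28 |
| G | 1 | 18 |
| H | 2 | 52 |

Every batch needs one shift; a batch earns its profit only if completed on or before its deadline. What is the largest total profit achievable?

187

Sort by profit descending; place each in the latest free slot ≤ its deadline.
By profit: E(d1,67), C(d2,60), H(d2,52), A(d1,44), D(d5,43), F(d1,28), G(d1,18), B(d5,17)
E→slot 1; C→slot 2; H skipped; A skipped; D→slot 5; F skipped; G skipped; B→slot 4.
Profit = 67 + 60 + 17 + 43 = 187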